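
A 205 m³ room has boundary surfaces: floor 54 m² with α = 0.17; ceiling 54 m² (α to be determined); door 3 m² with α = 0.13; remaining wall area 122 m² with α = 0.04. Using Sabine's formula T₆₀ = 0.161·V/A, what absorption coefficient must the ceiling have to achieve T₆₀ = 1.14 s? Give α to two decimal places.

Required total absorption A = 0.161·205/1.14 = 28.95 m².
Absorption from the other surfaces = 54·0.17 + 3·0.13 + 122·0.04 = 14.45 m², so the ceiling must supply 14.50 m² over 54 m².
α = 14.50/54 = 0.269.

0.27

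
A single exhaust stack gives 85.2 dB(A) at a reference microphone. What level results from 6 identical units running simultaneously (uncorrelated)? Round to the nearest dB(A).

93 dB(A)

N identical incoherent sources raise the level by 10·log₁₀ N.
L_total = 85.2 + 10·log₁₀(6) = 85.2 + 7.782 = 92.98 dB(A).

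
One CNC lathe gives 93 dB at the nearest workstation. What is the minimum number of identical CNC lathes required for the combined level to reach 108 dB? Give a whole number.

32

Need L₁ + 10·log₁₀ N ≥ 108, i.e. log₁₀ N ≥ 1.50.
N ≥ 10^(15.0/10) = 31.623, so N = 32.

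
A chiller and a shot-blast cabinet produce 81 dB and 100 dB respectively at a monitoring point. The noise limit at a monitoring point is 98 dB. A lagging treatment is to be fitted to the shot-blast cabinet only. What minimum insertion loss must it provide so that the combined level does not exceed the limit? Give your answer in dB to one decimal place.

2.1 dB

Fixed contribution from the other source: Σ 10^(L/10) = 10^(81/10) = 1.259e+08 (81.00 dB).
To meet 98 dB overall, the treated shot-blast cabinet may contribute at most 10^(98/10) − 1.259e+08 = 6.184e+09, i.e. 97.91 dB.
Required insertion loss = 100 − 97.91 = 2.09 dB.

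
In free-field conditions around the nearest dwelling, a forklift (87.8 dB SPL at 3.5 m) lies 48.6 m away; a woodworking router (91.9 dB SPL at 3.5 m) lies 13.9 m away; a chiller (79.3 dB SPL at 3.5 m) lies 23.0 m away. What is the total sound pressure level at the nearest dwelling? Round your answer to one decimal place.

Propagate each source to the receiver with L = L_ref − 20·log₁₀(r/r_ref), then add intensities.
forklift: 87.8 − 20·log₁₀(48.6/3.5) = 87.8 − 22.85 = 64.95 dB SPL.
woodworking router: 91.9 − 20·log₁₀(13.9/3.5) = 91.9 − 11.98 = 79.92 dB SPL.
chiller: 79.3 − 20·log₁₀(23.0/3.5) = 79.3 − 16.35 = 62.95 dB SPL.
Σ 10^(L/10) = 1.033e+08 → L_total = 10·log₁₀(1.033e+08) = 80.14 dB SPL.

80.1 dB SPL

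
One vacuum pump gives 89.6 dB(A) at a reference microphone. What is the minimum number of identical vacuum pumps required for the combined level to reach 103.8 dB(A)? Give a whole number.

27

The shortfall is 103.8 − 89.6 = 14.2 dB, and N units add 10·log₁₀ N, so need 10·log₁₀ N ≥ 14.2.
N ≥ 10^(14.2/10) = 26.303, so N = 27.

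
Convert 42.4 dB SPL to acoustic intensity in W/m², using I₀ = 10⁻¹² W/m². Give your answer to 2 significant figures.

I = I₀·10^(L/10) = 10⁻¹² × 10^(42.4/10) = 10^(-7.760).

1.7e-08 W/m²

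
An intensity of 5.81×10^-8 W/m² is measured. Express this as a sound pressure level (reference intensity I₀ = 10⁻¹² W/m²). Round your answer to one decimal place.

I/I₀ = 5.81×10^-8/10⁻¹² = 5.81×10^4, and L = 10·log₁₀(I/I₀).
L = 10·(0.7642 + 4) = 47.64 dB.

47.6 dB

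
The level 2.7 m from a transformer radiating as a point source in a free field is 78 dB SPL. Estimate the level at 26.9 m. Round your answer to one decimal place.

58.0 dB SPL

Spherical spreading from a point source gives a 20·log₁₀(r₂/r₁) drop.
L₂ = 78 − 20·log₁₀(26.9/2.7) = 78 − 19.968 = 58.03 dB SPL.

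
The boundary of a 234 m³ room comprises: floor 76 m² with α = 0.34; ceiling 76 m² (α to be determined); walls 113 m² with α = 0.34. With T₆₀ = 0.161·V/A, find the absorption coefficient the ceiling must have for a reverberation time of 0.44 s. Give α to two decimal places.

From T₆₀ = 0.161·V/A, the target T₆₀ = 0.44 s needs A = 0.161·234/0.44 = 85.62 m².
Absorption from the other surfaces = 76·0.34 + 113·0.34 = 64.26 m², so the ceiling must supply 21.36 m² over 76 m².
α = 21.36/76 = 0.281.

0.28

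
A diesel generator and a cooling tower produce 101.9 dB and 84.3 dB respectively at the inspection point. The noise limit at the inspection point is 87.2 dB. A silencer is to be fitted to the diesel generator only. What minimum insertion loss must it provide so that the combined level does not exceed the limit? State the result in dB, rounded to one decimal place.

17.8 dB

Fixed contribution from the other source: Σ 10^(L/10) = 10^(84.3/10) = 2.692e+08 (84.30 dB).
To meet 87.2 dB overall, the treated diesel generator may contribute at most 10^(87.2/10) − 2.692e+08 = 2.557e+08, i.e. 84.08 dB.
So the diesel generator must be reduced from 101.9 to 84.08 dB: IL = 17.82 dB.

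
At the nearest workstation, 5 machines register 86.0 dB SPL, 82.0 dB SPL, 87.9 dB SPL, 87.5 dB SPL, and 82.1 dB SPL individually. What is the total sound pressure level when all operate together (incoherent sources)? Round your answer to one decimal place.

For uncorrelated sources the intensities add, so convert each level to linear form, sum, and take 10·log₁₀ of the total.
Σ 10^(L/10) = 10^(86.0/10) + 10^(82.0/10) + 10^(87.9/10) + 10^(87.5/10) + 10^(82.1/10) = 1.898e+09.
L_total = 10·log₁₀(1.898e+09) = 92.78 dB SPL.

92.8 dB SPL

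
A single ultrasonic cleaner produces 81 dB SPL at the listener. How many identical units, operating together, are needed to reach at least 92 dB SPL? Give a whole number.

13

Need L₁ + 10·log₁₀ N ≥ 92, i.e. log₁₀ N ≥ 1.10.
N ≥ 10^(11.0/10) = 12.589, so N = 13.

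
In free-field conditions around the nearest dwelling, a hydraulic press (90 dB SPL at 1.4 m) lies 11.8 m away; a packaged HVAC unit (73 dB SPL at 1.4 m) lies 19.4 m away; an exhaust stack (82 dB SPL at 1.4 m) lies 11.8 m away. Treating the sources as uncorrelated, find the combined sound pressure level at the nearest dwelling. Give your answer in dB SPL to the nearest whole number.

First find each source's level at the receiver (point-source: −20·log₁₀(r/r_ref)), then combine on an intensity basis.
hydraulic press: 90 − 20·log₁₀(11.8/1.4) = 90 − 18.52 = 71.48 dB SPL.
packaged HVAC unit: 73 − 20·log₁₀(19.4/1.4) = 73 − 22.83 = 50.17 dB SPL.
exhaust stack: 82 − 20·log₁₀(11.8/1.4) = 82 − 18.52 = 63.48 dB SPL.
Σ 10^(L/10) = 1.641e+07 → L_total = 10·log₁₀(1.641e+07) = 72.15 dB SPL.

72 dB SPL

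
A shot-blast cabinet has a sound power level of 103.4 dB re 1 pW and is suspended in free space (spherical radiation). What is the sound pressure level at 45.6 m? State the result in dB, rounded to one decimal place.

59.2 dB

The power spreads over a sphere of area 4π·r², so L_p = L_w − 10·log₁₀(4π·r²).
4π·r² = 2.613e+04 m², 10·log₁₀ of that is 44.171 dB.
L_p = 103.4 − 44.171 = 59.23 dB.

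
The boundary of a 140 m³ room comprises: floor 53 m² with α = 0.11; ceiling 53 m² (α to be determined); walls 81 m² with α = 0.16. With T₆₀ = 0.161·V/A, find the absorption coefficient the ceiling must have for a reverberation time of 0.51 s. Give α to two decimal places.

A = 0.161·V/T₆₀ = 0.161·140/0.51 = 44.20 m² sabins.
Absorption from the other surfaces = 53·0.11 + 81·0.16 = 18.79 m², so the ceiling must supply 25.41 m² over 53 m².
α = 25.41/53 = 0.479.

0.48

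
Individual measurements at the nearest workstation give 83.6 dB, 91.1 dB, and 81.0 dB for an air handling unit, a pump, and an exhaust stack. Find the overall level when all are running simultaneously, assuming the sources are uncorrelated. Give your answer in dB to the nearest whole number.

For uncorrelated sources the intensities add, so convert each level to linear form, sum, and take 10·log₁₀ of the total.
Σ 10^(L/10) = 10^(83.6/10) + 10^(91.1/10) + 10^(81.0/10) = 1.643e+09.
L_total = 10·log₁₀(1.643e+09) = 92.16 dB.

92 dB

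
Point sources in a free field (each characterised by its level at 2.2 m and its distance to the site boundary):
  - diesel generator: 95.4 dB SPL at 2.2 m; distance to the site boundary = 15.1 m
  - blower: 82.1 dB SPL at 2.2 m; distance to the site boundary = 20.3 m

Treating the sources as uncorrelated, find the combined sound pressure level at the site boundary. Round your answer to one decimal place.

78.8 dB SPL

Propagate each source to the receiver with L = L_ref − 20·log₁₀(r/r_ref), then add intensities.
diesel generator: 95.4 − 20·log₁₀(15.1/2.2) = 95.4 − 16.73 = 78.67 dB SPL.
blower: 82.1 − 20·log₁₀(20.3/2.2) = 82.1 − 19.30 = 62.80 dB SPL.
Σ 10^(L/10) = 7.551e+07 → L_total = 10·log₁₀(7.551e+07) = 78.78 dB SPL.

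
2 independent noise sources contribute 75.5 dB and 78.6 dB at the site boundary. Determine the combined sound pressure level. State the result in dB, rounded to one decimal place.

80.3 dB

For uncorrelated sources the intensities add, so convert each level to linear form, sum, and take 10·log₁₀ of the total.
Σ 10^(L/10) = 10^(75.5/10) + 10^(78.6/10) = 1.079e+08.
L_total = 10·log₁₀(1.079e+08) = 80.33 dB.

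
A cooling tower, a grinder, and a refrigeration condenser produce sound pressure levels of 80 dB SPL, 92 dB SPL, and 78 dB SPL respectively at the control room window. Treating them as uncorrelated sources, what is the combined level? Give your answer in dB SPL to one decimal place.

Incoherent sources combine by intensity addition: L_total = 10·log₁₀(Σ 10^(L_i/10)).
Σ 10^(L/10) = 10^(80/10) + 10^(92/10) + 10^(78/10) = 1.748e+09.
L_total = 10·log₁₀(1.748e+09) = 92.43 dB SPL.

92.4 dB SPL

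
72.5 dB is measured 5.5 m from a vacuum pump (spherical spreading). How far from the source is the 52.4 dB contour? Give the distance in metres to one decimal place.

For a point source L₁ − L₂ = 20·log₁₀(r₂/r₁), so r₂ = r₁·10^((L₁−L₂)/20).
r₂ = 5.5·10^((72.5−52.4)/20) = 5.5·10^(20.1/20) = 55.64 m.

55.6 m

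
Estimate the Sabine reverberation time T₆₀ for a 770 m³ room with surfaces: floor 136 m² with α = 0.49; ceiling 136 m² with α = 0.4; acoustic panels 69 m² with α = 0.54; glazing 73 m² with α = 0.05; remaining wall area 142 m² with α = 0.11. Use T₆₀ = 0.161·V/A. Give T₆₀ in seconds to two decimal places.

Summing Sᵢαᵢ: 136·0.49 + 136·0.4 + 69·0.54 + 73·0.05 + 142·0.11 = 177.57 m².
T₆₀ = 0.161·V/A = 0.161·770/177.57 = 0.698 s.

0.70 s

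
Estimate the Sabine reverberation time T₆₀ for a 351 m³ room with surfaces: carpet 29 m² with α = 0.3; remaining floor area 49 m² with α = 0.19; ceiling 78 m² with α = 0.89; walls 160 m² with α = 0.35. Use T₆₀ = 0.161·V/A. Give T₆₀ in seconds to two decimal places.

A = Σ Sᵢαᵢ = 29·0.3 + 49·0.19 + 78·0.89 + 160·0.35 = 143.43 m².
T₆₀ = 0.161·V/A = 0.161·351/143.43 = 0.394 s.

0.39 s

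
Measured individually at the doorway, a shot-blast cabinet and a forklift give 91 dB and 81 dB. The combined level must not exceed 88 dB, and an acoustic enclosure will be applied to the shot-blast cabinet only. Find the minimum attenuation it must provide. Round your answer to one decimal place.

4.0 dB

Everything except the shot-blast cabinet sums to 10^(81/10) = 1.259e+08 in linear terms, 81.00 dB.
To meet 88 dB overall, the treated shot-blast cabinet may contribute at most 10^(88/10) − 1.259e+08 = 5.051e+08, i.e. 87.03 dB.
Required insertion loss = 91 − 87.03 = 3.97 dB.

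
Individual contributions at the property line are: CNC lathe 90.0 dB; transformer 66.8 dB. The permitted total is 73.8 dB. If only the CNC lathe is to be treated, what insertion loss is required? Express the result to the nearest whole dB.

Fixed contribution from the other source: Σ 10^(L/10) = 10^(66.8/10) = 4.786e+06 (66.80 dB).
The limit corresponds to 10^(73.8/10) = 2.399e+07; subtracting the fixed part leaves 1.920e+07 for the CNC lathe, i.e. 72.83 dB.
So the CNC lathe must be reduced from 90.0 to 72.83 dB: IL = 17.17 dB.

17 dB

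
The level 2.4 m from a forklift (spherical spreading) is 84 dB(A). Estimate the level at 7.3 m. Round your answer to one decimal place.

For a point source, L₂ = L₁ − 20·log₁₀(r₂/r₁).
L₂ = 84 − 20·log₁₀(7.3/2.4) = 84 − 9.662 = 74.34 dB(A).

74.3 dB(A)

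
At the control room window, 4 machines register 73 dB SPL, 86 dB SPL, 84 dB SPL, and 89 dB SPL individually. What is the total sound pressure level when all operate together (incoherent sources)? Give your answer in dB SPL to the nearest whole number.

92 dB SPL

For uncorrelated sources the intensities add, so convert each level to linear form, sum, and take 10·log₁₀ of the total.
Σ 10^(L/10) = 10^(73/10) + 10^(86/10) + 10^(84/10) + 10^(89/10) = 1.464e+09.
L_total = 10·log₁₀(1.464e+09) = 91.65 dB SPL.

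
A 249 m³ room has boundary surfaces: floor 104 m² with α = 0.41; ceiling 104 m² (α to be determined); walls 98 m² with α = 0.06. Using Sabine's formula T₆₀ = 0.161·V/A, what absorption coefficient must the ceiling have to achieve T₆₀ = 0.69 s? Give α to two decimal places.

0.09

A = 0.161·V/T₆₀ = 0.161·249/0.69 = 58.10 m² sabins.
Absorption from the other surfaces = 104·0.41 + 98·0.06 = 48.52 m², so the ceiling must supply 9.58 m² over 104 m².
α = 9.58/104 = 0.092.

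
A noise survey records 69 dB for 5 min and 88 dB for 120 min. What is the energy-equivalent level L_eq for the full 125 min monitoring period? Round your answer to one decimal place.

Weight each interval's intensity by its duration and average over T = 125 min:
Σ tᵢ·10^(Lᵢ/10) = 5·10^(69/10) + 120·10^(88/10) = 7.575e+10.
L_eq = 10·log₁₀(7.575e+10/125) = 87.82 dB.

87.8 dB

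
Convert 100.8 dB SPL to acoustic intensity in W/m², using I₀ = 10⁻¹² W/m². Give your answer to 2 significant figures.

0.012 W/m²

I/I₀ = 10^(100.8/10) = 1.202e+10, so I = 1.202e+10 × 10⁻¹² W/m².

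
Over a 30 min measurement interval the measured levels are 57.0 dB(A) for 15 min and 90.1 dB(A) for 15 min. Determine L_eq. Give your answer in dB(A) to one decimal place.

L_eq = 10·log₁₀[(1/T)·Σ tᵢ·10^(Lᵢ/10)] with T = 30 min.
Σ tᵢ·10^(Lᵢ/10) = 15·10^(57.0/10) + 15·10^(90.1/10) = 1.536e+10.
L_eq = 10·log₁₀(1.536e+10/30) = 87.09 dB(A).

87.1 dB(A)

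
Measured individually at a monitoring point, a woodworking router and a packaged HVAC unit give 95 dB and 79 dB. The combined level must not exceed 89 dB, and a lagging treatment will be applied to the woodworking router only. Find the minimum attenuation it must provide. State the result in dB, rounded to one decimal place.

6.5 dB

Everything except the woodworking router sums to 10^(79/10) = 7.943e+07 in linear terms, 79.00 dB.
To meet 89 dB overall, the treated woodworking router may contribute at most 10^(89/10) − 7.943e+07 = 7.149e+08, i.e. 88.54 dB.
Required insertion loss = 95 − 88.54 = 6.46 dB.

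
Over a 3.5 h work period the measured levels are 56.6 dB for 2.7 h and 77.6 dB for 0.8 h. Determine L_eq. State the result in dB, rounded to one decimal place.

Weight each interval's intensity by its duration and average over T = 3.5 h:
Σ tᵢ·10^(Lᵢ/10) = 2.7·10^(56.6/10) + 0.8·10^(77.6/10) = 4.727e+07.
L_eq = 10·log₁₀(4.727e+07/3.5) = 71.31 dB.

71.3 dB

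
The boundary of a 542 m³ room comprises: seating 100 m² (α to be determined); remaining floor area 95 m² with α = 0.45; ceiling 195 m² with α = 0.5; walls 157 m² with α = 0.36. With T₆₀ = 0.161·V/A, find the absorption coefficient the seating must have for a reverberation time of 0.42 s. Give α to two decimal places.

0.11

From T₆₀ = 0.161·V/A, the target T₆₀ = 0.42 s needs A = 0.161·542/0.42 = 207.77 m².
Absorption from the other surfaces = 95·0.45 + 195·0.5 + 157·0.36 = 196.77 m², so the seating must supply 11.00 m² over 100 m².
α = 11.00/100 = 0.110.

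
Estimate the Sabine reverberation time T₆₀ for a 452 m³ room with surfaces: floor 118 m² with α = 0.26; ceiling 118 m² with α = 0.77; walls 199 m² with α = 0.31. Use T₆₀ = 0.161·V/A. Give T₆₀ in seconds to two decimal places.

A = Σ Sᵢαᵢ = 118·0.26 + 118·0.77 + 199·0.31 = 183.23 m².
T₆₀ = 0.161 × 452 / 183.23 = 0.397 s.

0.40 s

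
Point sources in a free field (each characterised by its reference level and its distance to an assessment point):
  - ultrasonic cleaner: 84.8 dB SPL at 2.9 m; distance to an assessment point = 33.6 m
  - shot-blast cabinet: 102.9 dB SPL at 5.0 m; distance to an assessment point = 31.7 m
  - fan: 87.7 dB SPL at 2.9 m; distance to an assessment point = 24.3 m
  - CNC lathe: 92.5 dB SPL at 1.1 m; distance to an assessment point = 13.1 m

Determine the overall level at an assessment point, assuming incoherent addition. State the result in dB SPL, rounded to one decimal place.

Propagate each source to the receiver with L = L_ref − 20·log₁₀(r/r_ref), then add intensities.
ultrasonic cleaner: 84.8 − 20·log₁₀(33.6/2.9) = 84.8 − 21.28 = 63.52 dB SPL.
shot-blast cabinet: 102.9 − 20·log₁₀(31.7/5.0) = 102.9 − 16.04 = 86.86 dB SPL.
fan: 87.7 − 20·log₁₀(24.3/2.9) = 87.7 − 18.46 = 69.24 dB SPL.
CNC lathe: 92.5 − 20·log₁₀(13.1/1.1) = 92.5 − 21.52 = 70.98 dB SPL.
Σ 10^(L/10) = 5.083e+08 → L_total = 10·log₁₀(5.083e+08) = 87.06 dB SPL.

87.1 dB SPL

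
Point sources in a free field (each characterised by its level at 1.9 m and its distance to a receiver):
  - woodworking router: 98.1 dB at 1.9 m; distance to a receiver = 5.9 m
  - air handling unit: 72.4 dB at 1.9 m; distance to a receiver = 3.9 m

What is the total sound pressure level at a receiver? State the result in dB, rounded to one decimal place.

88.3 dB

Apply inverse-square spreading to bring every level to the receiver, then sum 10^(L/10).
woodworking router: 98.1 − 20·log₁₀(5.9/1.9) = 98.1 − 9.84 = 88.26 dB.
air handling unit: 72.4 − 20·log₁₀(3.9/1.9) = 72.4 − 6.25 = 66.15 dB.
Σ 10^(L/10) = 6.737e+08 → L_total = 10·log₁₀(6.737e+08) = 88.28 dB.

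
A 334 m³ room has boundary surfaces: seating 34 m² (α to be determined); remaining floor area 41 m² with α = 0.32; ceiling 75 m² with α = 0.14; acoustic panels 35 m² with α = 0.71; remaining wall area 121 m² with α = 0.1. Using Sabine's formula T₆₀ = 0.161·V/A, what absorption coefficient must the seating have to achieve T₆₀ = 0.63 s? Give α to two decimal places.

A = 0.161·V/T₆₀ = 0.161·334/0.63 = 85.36 m² sabins.
Absorption from the other surfaces = 41·0.32 + 75·0.14 + 35·0.71 + 121·0.1 = 60.57 m², so the seating must supply 24.79 m² over 34 m².
α = 24.79/34 = 0.729.

0.73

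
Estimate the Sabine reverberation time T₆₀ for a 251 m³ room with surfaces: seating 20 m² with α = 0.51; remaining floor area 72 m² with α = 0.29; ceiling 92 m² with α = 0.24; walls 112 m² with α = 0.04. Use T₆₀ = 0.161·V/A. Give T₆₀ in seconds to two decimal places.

0.70 s

A = Σ Sᵢαᵢ = 20·0.51 + 72·0.29 + 92·0.24 + 112·0.04 = 57.64 m².
T₆₀ = 0.161 × 251 / 57.64 = 0.701 s.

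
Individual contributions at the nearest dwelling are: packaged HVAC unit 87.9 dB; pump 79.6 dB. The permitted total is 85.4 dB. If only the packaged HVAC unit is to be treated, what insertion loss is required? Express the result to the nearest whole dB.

4 dB

Everything except the packaged HVAC unit sums to 10^(79.6/10) = 9.120e+07 in linear terms, 79.60 dB.
To meet 85.4 dB overall, the treated packaged HVAC unit may contribute at most 10^(85.4/10) − 9.120e+07 = 2.555e+08, i.e. 84.07 dB.
Required insertion loss = 87.9 − 84.07 = 3.83 dB.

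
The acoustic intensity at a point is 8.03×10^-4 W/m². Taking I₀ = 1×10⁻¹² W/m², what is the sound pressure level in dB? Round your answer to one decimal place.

89.0 dB

Dividing by I₀ shifts the exponent by 12: I/I₀ = 8.03×10^8.
L = 10·(0.9047 + 8) = 89.05 dB.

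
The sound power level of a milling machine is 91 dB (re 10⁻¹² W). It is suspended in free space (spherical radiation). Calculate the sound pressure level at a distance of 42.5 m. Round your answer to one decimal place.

The power spreads over a sphere of area 4π·r², so L_p = L_w − 10·log₁₀(4π·r²).
4π·r² = 2.27e+04 m², 10·log₁₀ of that is 43.560 dB.
L_p = 91 − 43.560 = 47.44 dB.

47.4 dB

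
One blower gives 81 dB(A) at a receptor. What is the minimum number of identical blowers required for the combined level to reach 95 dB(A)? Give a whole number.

26

The shortfall is 95 − 81 = 14.0 dB, and N units add 10·log₁₀ N, so need 10·log₁₀ N ≥ 14.0.
N ≥ 10^(14.0/10) = 25.119, so N = 26.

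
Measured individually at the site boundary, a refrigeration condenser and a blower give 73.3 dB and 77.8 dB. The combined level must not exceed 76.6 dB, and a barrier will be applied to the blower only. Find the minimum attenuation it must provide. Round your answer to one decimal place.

3.9 dB

Everything except the blower sums to 10^(73.3/10) = 2.138e+07 in linear terms, 73.30 dB.
To meet 76.6 dB overall, the treated blower may contribute at most 10^(76.6/10) − 2.138e+07 = 2.433e+07, i.e. 73.86 dB.
Required insertion loss = 77.8 − 73.86 = 3.94 dB.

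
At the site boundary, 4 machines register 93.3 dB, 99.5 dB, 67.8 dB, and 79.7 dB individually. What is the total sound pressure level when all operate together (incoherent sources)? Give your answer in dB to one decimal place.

For uncorrelated sources the intensities add, so convert each level to linear form, sum, and take 10·log₁₀ of the total.
Σ 10^(L/10) = 10^(93.3/10) + 10^(99.5/10) + 10^(67.8/10) + 10^(79.7/10) = 1.115e+10.
L_total = 10·log₁₀(1.115e+10) = 100.47 dB.

100.5 dB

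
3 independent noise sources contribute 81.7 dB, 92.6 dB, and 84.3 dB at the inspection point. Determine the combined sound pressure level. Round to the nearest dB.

93 dB

For uncorrelated sources the intensities add, so convert each level to linear form, sum, and take 10·log₁₀ of the total.
Σ 10^(L/10) = 10^(81.7/10) + 10^(92.6/10) + 10^(84.3/10) = 2.237e+09.
L_total = 10·log₁₀(2.237e+09) = 93.50 dB.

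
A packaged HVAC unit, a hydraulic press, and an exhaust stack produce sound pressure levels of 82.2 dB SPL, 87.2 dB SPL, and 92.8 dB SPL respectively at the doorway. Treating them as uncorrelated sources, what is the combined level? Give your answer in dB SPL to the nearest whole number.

For uncorrelated sources the intensities add, so convert each level to linear form, sum, and take 10·log₁₀ of the total.
Σ 10^(L/10) = 10^(82.2/10) + 10^(87.2/10) + 10^(92.8/10) = 2.596e+09.
L_total = 10·log₁₀(2.596e+09) = 94.14 dB SPL.

94 dB SPL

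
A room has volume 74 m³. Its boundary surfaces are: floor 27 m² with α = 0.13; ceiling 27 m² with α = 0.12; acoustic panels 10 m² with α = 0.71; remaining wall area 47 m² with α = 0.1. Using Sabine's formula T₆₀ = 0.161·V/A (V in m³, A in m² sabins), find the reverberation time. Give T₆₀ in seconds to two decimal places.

Total absorption A = 27·0.13 + 27·0.12 + 10·0.71 + 47·0.1 = 18.55 m² sabins.
T₆₀ = 0.161 × 74 / 18.55 = 0.642 s.

0.64 s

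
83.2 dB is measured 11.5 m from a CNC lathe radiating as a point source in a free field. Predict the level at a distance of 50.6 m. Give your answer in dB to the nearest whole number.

70 dB

Spherical spreading from a point source gives a 20·log₁₀(r₂/r₁) drop.
L₂ = 83.2 − 20·log₁₀(50.6/11.5) = 83.2 − 12.869 = 70.33 dB.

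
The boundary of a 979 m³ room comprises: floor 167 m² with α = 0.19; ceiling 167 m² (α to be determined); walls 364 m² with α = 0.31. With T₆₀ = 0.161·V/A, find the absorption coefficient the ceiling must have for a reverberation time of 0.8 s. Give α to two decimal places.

0.31

From T₆₀ = 0.161·V/A, the target T₆₀ = 0.8 s needs A = 0.161·979/0.8 = 197.02 m².
Absorption from the other surfaces = 167·0.19 + 364·0.31 = 144.57 m², so the ceiling must supply 52.45 m² over 167 m².
α = 52.45/167 = 0.314.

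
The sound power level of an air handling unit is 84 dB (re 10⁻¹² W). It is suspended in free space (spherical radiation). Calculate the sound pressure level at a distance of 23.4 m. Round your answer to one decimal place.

45.6 dB

The power spreads over a sphere of area 4π·r², so L_p = L_w − 10·log₁₀(4π·r²).
4π·r² = 6881 m², 10·log₁₀ of that is 38.376 dB.
L_p = 84 − 38.376 = 45.62 dB.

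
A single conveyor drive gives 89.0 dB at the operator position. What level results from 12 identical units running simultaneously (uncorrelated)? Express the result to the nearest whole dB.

100 dB

L_total = L₁ + 10·log₁₀ N for N identical incoherent sources.
L_total = 89.0 + 10·log₁₀(12) = 89.0 + 10.792 = 99.79 dB.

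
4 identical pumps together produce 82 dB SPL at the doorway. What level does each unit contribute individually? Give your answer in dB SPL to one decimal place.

Dividing the total intensity by 4 lowers the level by 10·log₁₀ 4 = 6.021 dB: L₁ = 82 − 6.021.

76.0 dB SPL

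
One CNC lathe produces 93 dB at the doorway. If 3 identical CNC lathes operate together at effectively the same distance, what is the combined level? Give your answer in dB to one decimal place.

L_total = L₁ + 10·log₁₀ N for N identical incoherent sources.
L_total = 93 + 10·log₁₀(3) = 93 + 4.771 = 97.77 dB.

97.8 dB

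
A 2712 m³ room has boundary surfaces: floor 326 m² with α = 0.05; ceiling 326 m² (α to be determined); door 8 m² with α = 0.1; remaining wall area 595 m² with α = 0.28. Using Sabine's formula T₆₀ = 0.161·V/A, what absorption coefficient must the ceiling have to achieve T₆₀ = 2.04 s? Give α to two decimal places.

0.09

A = 0.161·V/T₆₀ = 0.161·2712/2.04 = 214.04 m² sabins.
Absorption from the other surfaces = 326·0.05 + 8·0.1 + 595·0.28 = 183.70 m², so the ceiling must supply 30.34 m² over 326 m².
α = 30.34/326 = 0.093.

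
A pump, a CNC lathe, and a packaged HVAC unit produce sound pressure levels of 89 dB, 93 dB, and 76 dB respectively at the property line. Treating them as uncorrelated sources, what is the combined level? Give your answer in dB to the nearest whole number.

Incoherent sources combine by intensity addition: L_total = 10·log₁₀(Σ 10^(L_i/10)).
Σ 10^(L/10) = 10^(89/10) + 10^(93/10) + 10^(76/10) = 2.829e+09.
L_total = 10·log₁₀(2.829e+09) = 94.52 dB.

95 dB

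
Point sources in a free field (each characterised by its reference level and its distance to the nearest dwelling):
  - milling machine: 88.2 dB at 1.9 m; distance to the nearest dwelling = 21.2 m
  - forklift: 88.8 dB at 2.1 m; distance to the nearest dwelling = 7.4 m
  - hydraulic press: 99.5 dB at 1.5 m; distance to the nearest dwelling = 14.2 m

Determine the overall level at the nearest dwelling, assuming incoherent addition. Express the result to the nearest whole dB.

Propagate each source to the receiver with L = L_ref − 20·log₁₀(r/r_ref), then add intensities.
milling machine: 88.2 − 20·log₁₀(21.2/1.9) = 88.2 − 20.95 = 67.25 dB.
forklift: 88.8 − 20·log₁₀(7.4/2.1) = 88.8 − 10.94 = 77.86 dB.
hydraulic press: 99.5 − 20·log₁₀(14.2/1.5) = 99.5 − 19.52 = 79.98 dB.
Σ 10^(L/10) = 1.658e+08 → L_total = 10·log₁₀(1.658e+08) = 82.20 dB.

82 dB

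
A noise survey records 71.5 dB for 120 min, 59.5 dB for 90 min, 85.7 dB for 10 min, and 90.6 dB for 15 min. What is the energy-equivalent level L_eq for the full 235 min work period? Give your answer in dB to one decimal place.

Weight each interval's intensity by its duration and average over T = 235 min:
Σ tᵢ·10^(Lᵢ/10) = 120·10^(71.5/10) + 90·10^(59.5/10) + 10·10^(85.7/10) + 15·10^(90.6/10) = 2.271e+10.
L_eq = 10·log₁₀(2.271e+10/235) = 79.85 dB.

79.9 dB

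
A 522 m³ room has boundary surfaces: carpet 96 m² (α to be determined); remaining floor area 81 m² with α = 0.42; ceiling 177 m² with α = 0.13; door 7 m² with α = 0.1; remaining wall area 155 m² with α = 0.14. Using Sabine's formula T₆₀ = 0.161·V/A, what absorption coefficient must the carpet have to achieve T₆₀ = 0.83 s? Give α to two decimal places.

A = 0.161·V/T₆₀ = 0.161·522/0.83 = 101.26 m² sabins.
Absorption from the other surfaces = 81·0.42 + 177·0.13 + 7·0.1 + 155·0.14 = 79.43 m², so the carpet must supply 21.83 m² over 96 m².
α = 21.83/96 = 0.227.

0.23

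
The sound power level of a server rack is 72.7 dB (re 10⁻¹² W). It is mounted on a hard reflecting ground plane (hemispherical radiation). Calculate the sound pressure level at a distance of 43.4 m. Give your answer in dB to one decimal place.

32.0 dB

The power spreads over a hemisphere of area 2π·r², so L_p = L_w − 10·log₁₀(2π·r²).
2π·r² = 1.183e+04 m², 10·log₁₀ of that is 40.732 dB.
L_p = 72.7 − 40.732 = 31.97 dB.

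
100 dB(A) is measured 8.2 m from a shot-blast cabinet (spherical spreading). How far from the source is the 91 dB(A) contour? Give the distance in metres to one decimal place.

The 9.0 dB drop corresponds to a distance ratio of 10^(9.0/20) for a point source.
r₂ = 8.2·10^((100−91)/20) = 8.2·10^(9.0/20) = 23.11 m.

23.1 m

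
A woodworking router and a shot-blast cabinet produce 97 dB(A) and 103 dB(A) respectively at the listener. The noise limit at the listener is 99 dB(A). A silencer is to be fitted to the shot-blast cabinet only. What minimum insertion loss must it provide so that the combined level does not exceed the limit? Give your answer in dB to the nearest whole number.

8 dB

Fixed contribution from the other source: Σ 10^(L/10) = 10^(97/10) = 5.012e+09 (97.00 dB(A)).
The limit corresponds to 10^(99/10) = 7.943e+09; subtracting the fixed part leaves 2.931e+09 for the shot-blast cabinet, i.e. 94.67 dB(A).
So the shot-blast cabinet must be reduced from 103 to 94.67 dB(A): IL = 8.33 dB.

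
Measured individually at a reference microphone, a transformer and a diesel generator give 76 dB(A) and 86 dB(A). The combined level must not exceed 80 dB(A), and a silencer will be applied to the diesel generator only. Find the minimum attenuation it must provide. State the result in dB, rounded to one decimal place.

Everything except the diesel generator sums to 10^(76/10) = 3.981e+07 in linear terms, 76.00 dB(A).
The limit corresponds to 10^(80/10) = 1.000e+08; subtracting the fixed part leaves 6.019e+07 for the diesel generator, i.e. 77.80 dB(A).
So the diesel generator must be reduced from 86 to 77.80 dB(A): IL = 8.20 dB.

8.2 dB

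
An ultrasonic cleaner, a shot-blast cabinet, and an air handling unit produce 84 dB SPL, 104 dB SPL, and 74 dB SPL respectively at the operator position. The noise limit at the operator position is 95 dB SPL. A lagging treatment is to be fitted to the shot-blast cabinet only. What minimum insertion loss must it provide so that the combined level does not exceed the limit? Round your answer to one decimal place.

The untreated sources together contribute 10^(84/10) + 10^(74/10) = 2.763e+08, i.e. 84.41 dB SPL.
The limit corresponds to 10^(95/10) = 3.162e+09; subtracting the fixed part leaves 2.886e+09 for the shot-blast cabinet, i.e. 94.60 dB SPL.
So the shot-blast cabinet must be reduced from 104 to 94.60 dB SPL: IL = 9.40 dB.

9.4 dB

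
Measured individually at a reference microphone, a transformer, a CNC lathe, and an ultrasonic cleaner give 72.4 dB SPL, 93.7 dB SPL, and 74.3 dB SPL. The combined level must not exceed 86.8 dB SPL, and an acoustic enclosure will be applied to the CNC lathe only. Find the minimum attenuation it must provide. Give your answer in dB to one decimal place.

7.3 dB

Everything except the CNC lathe sums to 10^(72.4/10) + 10^(74.3/10) = 4.429e+07 in linear terms, 76.46 dB SPL.
To meet 86.8 dB SPL overall, the treated CNC lathe may contribute at most 10^(86.8/10) − 4.429e+07 = 4.343e+08, i.e. 86.38 dB SPL.
Required insertion loss = 93.7 − 86.38 = 7.32 dB.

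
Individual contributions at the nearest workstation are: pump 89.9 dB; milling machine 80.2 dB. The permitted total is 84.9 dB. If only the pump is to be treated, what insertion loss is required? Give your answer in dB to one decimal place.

6.8 dB

The untreated sources together contribute 10^(80.2/10) = 1.047e+08, i.e. 80.20 dB.
To meet 84.9 dB overall, the treated pump may contribute at most 10^(84.9/10) − 1.047e+08 = 2.043e+08, i.e. 83.10 dB.
Required insertion loss = 89.9 − 83.10 = 6.80 dB.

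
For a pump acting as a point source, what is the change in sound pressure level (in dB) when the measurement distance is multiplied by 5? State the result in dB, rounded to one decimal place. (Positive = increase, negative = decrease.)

-14.0 dB

A point source loses 6 dB per doubling of distance; generally ΔL = −20·log₁₀(r₂/r₁).
ΔL = −20·log₁₀(5) = -13.98 dB.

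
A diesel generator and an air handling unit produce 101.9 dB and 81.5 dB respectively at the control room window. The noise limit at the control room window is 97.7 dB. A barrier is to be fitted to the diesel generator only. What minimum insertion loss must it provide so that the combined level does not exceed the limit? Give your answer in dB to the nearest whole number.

Fixed contribution from the other source: Σ 10^(L/10) = 10^(81.5/10) = 1.413e+08 (81.50 dB).
To meet 97.7 dB overall, the treated diesel generator may contribute at most 10^(97.7/10) − 1.413e+08 = 5.747e+09, i.e. 97.59 dB.
Required insertion loss = 101.9 − 97.59 = 4.31 dB.

4 dB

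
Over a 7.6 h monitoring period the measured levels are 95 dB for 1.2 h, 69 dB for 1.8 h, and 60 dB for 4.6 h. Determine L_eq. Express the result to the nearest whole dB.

Weight each interval's intensity by its duration and average over T = 7.6 h:
Σ tᵢ·10^(Lᵢ/10) = 1.2·10^(95/10) + 1.8·10^(69/10) + 4.6·10^(60/10) = 3.814e+09.
L_eq = 10·log₁₀(3.814e+09/7.6) = 87.01 dB.

87 dB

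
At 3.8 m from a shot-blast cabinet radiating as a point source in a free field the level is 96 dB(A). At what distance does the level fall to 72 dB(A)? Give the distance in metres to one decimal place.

The 24.0 dB drop corresponds to a distance ratio of 10^(24.0/20) for a point source.
r₂ = 3.8·10^((96−72)/20) = 3.8·10^(24.0/20) = 60.23 m.

60.2 m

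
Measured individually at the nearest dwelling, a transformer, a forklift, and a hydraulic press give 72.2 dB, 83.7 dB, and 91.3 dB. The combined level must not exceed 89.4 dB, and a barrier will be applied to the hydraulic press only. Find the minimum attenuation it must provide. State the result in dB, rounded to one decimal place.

3.4 dB

The untreated sources together contribute 10^(72.2/10) + 10^(83.7/10) = 2.510e+08, i.e. 84.00 dB.
To meet 89.4 dB overall, the treated hydraulic press may contribute at most 10^(89.4/10) − 2.510e+08 = 6.199e+08, i.e. 87.92 dB.
Required insertion loss = 91.3 − 87.92 = 3.38 dB.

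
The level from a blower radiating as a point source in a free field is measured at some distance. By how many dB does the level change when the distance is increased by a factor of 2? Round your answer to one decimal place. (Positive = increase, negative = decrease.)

With spherical spreading the level changes by −20·log₁₀(r₂/r₁).
ΔL = −20·log₁₀(2) = -6.02 dB.

-6.0 dB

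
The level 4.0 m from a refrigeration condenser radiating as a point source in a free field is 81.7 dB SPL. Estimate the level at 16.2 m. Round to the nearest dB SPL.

70 dB SPL

Spherical spreading from a point source gives a 20·log₁₀(r₂/r₁) drop.
L₂ = 81.7 − 20·log₁₀(16.2/4.0) = 81.7 − 12.149 = 69.55 dB SPL.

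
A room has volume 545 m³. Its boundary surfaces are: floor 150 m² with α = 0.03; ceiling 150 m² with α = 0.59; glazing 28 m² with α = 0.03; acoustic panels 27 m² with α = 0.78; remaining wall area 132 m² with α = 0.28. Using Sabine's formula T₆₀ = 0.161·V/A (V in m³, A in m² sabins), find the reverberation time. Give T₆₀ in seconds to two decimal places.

0.58 s

A = Σ Sᵢαᵢ = 150·0.03 + 150·0.59 + 28·0.03 + 27·0.78 + 132·0.28 = 151.86 m².
T₆₀ = 0.161·V/A = 0.161·545/151.86 = 0.578 s.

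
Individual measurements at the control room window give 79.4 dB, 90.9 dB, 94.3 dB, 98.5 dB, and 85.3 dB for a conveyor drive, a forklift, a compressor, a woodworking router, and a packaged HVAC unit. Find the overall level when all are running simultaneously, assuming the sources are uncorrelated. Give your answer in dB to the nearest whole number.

Incoherent sources combine by intensity addition: L_total = 10·log₁₀(Σ 10^(L_i/10)).
Σ 10^(L/10) = 10^(79.4/10) + 10^(90.9/10) + 10^(94.3/10) + 10^(98.5/10) + 10^(85.3/10) = 1.143e+10.
L_total = 10·log₁₀(1.143e+10) = 100.58 dB.

101 dB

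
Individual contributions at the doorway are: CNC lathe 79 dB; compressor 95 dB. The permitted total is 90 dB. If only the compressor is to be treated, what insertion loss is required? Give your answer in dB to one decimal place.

The untreated sources together contribute 10^(79/10) = 7.943e+07, i.e. 79.00 dB.
To meet 90 dB overall, the treated compressor may contribute at most 10^(90/10) − 7.943e+07 = 9.206e+08, i.e. 89.64 dB.
So the compressor must be reduced from 95 to 89.64 dB: IL = 5.36 dB.

5.4 dB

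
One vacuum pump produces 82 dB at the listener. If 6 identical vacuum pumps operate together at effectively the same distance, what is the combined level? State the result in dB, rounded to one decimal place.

L_total = L₁ + 10·log₁₀ N for N identical incoherent sources.
L_total = 82 + 10·log₁₀(6) = 82 + 7.782 = 89.78 dB.

89.8 dB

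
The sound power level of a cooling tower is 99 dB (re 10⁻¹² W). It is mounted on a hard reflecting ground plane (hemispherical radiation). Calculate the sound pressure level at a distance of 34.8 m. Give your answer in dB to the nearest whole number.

60 dB

The power spreads over a hemisphere of area 2π·r², so L_p = L_w − 10·log₁₀(2π·r²).
2π·r² = 7609 m², 10·log₁₀ of that is 38.813 dB.
L_p = 99 − 38.813 = 60.19 dB.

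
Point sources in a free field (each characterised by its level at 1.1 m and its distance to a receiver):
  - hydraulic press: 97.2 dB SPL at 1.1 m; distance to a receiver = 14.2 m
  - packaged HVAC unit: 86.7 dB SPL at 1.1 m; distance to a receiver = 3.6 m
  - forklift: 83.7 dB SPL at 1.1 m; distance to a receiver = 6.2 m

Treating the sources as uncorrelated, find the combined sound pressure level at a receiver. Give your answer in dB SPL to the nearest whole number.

Apply inverse-square spreading to bring every level to the receiver, then sum 10^(L/10).
hydraulic press: 97.2 − 20·log₁₀(14.2/1.1) = 97.2 − 22.22 = 74.98 dB SPL.
packaged HVAC unit: 86.7 − 20·log₁₀(3.6/1.1) = 86.7 − 10.30 = 76.40 dB SPL.
forklift: 83.7 − 20·log₁₀(6.2/1.1) = 83.7 − 15.02 = 68.68 dB SPL.
Σ 10^(L/10) = 8.254e+07 → L_total = 10·log₁₀(8.254e+07) = 79.17 dB SPL.

79 dB SPL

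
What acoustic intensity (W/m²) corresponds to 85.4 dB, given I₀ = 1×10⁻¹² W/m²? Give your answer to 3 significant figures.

L = 10·log₁₀(I/I₀) ⇒ I = I₀·10^(L/10) = 10⁻¹² × 10^8.54.

0.000347 W/m²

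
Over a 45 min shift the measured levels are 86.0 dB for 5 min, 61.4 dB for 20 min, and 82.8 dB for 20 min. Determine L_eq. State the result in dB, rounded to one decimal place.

Weight each interval's intensity by its duration and average over T = 45 min:
Σ tᵢ·10^(Lᵢ/10) = 5·10^(86.0/10) + 20·10^(61.4/10) + 20·10^(82.8/10) = 5.829e+09.
L_eq = 10·log₁₀(5.829e+09/45) = 81.12 dB.

81.1 dB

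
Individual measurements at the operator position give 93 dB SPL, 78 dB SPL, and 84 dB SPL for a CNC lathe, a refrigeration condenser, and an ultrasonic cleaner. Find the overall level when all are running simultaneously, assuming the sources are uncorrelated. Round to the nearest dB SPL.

94 dB SPL

Incoherent sources combine by intensity addition: L_total = 10·log₁₀(Σ 10^(L_i/10)).
Σ 10^(L/10) = 10^(93/10) + 10^(78/10) + 10^(84/10) = 2.310e+09.
L_total = 10·log₁₀(2.310e+09) = 93.64 dB SPL.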